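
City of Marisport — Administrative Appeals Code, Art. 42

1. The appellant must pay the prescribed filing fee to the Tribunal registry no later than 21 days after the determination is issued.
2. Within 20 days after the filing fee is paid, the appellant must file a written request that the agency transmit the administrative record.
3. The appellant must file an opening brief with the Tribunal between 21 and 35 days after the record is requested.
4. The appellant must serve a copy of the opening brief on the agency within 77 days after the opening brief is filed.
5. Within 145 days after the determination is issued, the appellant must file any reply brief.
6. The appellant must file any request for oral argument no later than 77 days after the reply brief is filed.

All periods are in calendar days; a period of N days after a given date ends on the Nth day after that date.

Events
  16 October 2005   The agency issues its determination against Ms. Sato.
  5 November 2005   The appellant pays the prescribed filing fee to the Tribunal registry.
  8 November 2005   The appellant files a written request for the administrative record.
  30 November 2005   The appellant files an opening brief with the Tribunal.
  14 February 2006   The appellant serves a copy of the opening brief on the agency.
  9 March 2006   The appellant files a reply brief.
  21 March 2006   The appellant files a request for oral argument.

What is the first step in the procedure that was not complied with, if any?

None — every step was satisfied

Step 1 — counting 21 days from 16 October 2005 (when the determination is issued) gives a deadline of 6 November 2005; done 5 November 2005 — timely.
Step 2 — counting 20 days from 5 November 2005 (when the filing fee is paid) gives a deadline of 25 November 2005; completed 8 November 2005, before the deadline.
Step 3 — 21 and 35 days from 8 November 2005 (when the record is requested) are 29 November 2005 and 13 December 2005 respectively; done 30 November 2005, which is between those dates.
Step 4 — counting 77 days from 30 November 2005 (when the opening brief is filed) gives a deadline of 15 February 2006; 14 February 2006 is within that limit.
Step 5 — counting 145 days from 16 October 2005 (when the determination is issued) gives a deadline of 10 March 2006; completed 9 March 2006, before the deadline.
Step 6 — counting 77 days from 9 March 2006 (when the reply brief is filed) gives a deadline of 25 May 2006; 21 March 2006 is within that limit.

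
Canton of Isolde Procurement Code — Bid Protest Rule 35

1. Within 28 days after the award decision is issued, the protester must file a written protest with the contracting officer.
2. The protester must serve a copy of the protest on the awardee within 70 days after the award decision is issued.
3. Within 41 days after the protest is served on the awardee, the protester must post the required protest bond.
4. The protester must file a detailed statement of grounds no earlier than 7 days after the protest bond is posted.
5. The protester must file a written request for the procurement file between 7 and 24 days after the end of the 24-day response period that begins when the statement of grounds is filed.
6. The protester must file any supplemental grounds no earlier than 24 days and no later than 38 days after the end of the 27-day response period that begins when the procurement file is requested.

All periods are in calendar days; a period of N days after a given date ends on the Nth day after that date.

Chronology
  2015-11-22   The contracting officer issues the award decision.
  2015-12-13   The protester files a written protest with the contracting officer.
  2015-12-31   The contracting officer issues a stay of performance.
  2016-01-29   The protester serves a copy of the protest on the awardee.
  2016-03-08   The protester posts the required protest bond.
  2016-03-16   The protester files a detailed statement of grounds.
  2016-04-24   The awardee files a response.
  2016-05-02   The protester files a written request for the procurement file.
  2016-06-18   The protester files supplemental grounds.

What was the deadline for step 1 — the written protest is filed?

Step 1 runs from 2015-11-22, when the award decision is issued. 28 days after 2015-11-22 is 2015-12-20.

2015-12-20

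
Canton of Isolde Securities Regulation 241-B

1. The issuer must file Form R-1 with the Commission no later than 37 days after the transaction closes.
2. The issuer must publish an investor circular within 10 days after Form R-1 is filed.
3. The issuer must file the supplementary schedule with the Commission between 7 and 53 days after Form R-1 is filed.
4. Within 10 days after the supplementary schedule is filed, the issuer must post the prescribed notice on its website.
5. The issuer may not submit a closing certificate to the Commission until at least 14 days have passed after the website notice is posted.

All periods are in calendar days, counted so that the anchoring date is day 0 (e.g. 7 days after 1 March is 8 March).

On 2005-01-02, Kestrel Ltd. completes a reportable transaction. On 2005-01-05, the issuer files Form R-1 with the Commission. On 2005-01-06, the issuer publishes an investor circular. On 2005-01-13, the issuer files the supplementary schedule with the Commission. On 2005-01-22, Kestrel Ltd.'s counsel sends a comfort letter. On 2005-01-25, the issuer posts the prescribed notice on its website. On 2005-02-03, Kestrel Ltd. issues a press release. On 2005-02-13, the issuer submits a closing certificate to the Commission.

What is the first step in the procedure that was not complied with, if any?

(1) due by 2005-01-02 + 37 days = 2005-02-08; done 2005-01-05 — timely.
(2) due by 2005-01-05 + 10 days = 2005-01-15; done 2005-01-06 — timely.
(3) the permitted window runs from 2005-01-05 + 7 = 2005-01-12 to 2005-01-05 + 53 = 2005-02-27; 2005-01-13 falls inside that range.
(4) due by 2005-01-13 + 10 days = 2005-01-23; 2005-01-25 misses that deadline by 2 days.

Step 4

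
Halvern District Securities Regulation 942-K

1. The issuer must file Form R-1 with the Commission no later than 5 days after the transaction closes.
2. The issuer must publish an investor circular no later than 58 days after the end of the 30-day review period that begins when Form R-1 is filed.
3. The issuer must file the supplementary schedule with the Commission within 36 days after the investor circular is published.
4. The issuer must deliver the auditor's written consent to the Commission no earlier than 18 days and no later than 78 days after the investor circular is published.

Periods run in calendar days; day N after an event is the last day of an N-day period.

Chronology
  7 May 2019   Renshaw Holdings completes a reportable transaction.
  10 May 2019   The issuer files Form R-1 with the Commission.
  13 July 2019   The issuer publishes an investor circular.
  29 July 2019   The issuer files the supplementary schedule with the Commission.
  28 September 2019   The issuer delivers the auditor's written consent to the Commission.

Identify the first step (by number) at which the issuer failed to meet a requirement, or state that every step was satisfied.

None — every step was satisfied

(1) due by 7 May 2019 + 5 days = 12 May 2019; completed 10 May 2019, before the deadline.
(2) due by 9 June 2019 + 58 days = 6 August 2019; done 13 July 2019 — timely.
(3) due by 13 July 2019 + 36 days = 18 August 2019; 29 July 2019 is within that limit.
(4) the permitted window runs from 13 July 2019 + 18 = 31 July 2019 to 13 July 2019 + 78 = 29 September 2019; 28 September 2019 falls inside that range.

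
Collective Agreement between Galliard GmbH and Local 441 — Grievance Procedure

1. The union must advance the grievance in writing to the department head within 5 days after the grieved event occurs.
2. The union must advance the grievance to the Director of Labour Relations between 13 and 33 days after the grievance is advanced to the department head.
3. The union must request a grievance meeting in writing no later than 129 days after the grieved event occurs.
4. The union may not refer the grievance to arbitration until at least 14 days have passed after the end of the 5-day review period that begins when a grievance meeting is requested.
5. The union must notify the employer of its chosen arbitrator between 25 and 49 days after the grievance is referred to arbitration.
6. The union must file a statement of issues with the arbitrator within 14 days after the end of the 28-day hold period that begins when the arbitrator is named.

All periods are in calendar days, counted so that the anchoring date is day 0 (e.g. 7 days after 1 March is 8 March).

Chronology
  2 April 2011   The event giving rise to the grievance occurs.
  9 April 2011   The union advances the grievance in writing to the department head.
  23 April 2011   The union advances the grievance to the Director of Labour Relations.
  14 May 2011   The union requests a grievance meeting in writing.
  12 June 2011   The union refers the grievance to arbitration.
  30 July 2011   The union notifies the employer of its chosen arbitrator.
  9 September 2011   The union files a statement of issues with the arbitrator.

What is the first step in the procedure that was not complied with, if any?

Step 1: 5 days after 2 April 2011 (when the grieved event occurs) is 7 April 2011; not done until 9 April 2011, 2 days after the deadline.
That is the first point of non-compliance.

Step 1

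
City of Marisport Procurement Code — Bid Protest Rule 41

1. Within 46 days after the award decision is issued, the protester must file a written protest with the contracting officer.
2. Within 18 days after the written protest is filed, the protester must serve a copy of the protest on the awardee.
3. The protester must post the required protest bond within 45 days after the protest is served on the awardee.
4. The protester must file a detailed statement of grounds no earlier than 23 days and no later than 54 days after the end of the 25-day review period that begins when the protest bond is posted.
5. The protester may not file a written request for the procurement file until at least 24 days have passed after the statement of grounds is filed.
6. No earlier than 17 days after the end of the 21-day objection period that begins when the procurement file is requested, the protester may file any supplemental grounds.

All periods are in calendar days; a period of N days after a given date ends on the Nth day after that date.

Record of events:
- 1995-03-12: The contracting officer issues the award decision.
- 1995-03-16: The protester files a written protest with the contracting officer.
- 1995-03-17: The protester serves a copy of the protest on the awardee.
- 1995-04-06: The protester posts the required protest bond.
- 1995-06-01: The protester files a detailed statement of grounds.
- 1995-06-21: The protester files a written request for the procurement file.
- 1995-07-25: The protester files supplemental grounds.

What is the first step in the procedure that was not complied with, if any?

Step 5

(1) due by 1995-03-12 + 46 days = 1995-04-27; completed 1995-03-16, before the deadline.
(2) due by 1995-03-16 + 18 days = 1995-04-03; completed 1995-03-17, before the deadline.
(3) due by 1995-03-17 + 45 days = 1995-05-01; 1995-04-06 is within that limit.
(4) the permitted window runs from 1995-05-01 + 23 = 1995-05-24 to 1995-05-01 + 54 = 1995-06-24; done 1995-06-01, which is between those dates.
(5) permitted from 1995-06-01 + 24 days = 1995-06-25 onward; 1995-06-21 is 4 days before the earliest permitted date.
That is the first point of non-compliance.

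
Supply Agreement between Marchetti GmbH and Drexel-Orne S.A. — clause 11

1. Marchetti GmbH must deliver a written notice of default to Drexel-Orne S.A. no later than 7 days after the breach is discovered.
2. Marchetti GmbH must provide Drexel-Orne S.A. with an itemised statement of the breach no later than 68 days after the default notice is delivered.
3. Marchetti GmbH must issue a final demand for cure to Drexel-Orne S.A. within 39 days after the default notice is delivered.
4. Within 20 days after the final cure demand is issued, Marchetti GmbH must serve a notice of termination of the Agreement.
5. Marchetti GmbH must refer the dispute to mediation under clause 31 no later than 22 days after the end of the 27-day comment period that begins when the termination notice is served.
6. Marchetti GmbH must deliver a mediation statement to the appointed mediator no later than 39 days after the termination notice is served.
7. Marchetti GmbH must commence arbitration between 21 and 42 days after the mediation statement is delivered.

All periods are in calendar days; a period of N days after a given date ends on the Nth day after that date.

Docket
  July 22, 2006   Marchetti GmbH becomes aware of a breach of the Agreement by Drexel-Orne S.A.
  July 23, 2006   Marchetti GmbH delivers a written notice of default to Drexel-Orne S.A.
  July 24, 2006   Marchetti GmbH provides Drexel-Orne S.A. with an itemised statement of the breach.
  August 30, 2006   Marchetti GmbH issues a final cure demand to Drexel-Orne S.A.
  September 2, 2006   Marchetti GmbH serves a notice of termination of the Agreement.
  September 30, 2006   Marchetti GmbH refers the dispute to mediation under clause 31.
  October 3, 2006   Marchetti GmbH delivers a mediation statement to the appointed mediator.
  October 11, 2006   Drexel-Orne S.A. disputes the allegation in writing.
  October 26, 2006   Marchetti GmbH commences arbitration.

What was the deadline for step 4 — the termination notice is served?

Step 4 runs from August 30, 2006, when the final cure demand is issued. 20 days after August 30, 2006 is September 19, 2006.

September 19, 2006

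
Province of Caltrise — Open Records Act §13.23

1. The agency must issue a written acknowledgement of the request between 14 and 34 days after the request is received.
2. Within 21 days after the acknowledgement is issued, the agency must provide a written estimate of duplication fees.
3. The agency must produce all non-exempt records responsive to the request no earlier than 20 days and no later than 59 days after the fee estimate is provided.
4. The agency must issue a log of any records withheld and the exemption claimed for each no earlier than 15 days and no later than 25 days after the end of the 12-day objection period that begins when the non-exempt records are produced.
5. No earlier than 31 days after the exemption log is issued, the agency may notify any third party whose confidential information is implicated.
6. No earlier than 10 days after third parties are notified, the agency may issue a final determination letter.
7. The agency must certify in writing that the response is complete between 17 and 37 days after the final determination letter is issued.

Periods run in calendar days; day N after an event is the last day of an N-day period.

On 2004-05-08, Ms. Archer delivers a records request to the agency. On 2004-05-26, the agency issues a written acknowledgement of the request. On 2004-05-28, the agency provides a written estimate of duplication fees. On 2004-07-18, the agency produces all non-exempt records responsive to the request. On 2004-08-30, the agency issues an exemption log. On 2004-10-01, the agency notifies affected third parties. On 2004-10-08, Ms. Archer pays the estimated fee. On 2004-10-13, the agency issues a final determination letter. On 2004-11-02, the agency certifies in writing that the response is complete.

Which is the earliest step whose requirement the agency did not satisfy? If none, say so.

Step 4

Step 1 — 14 and 34 days from 2004-05-08 (when the request is received) are 2004-05-22 and 2004-06-11 respectively; done 2004-05-26, which is between those dates.
Step 2 — counting 21 days from 2004-05-26 (when the acknowledgement is issued) gives a deadline of 2004-06-16; done 2004-05-28 — timely.
Step 3 — 20 and 59 days from 2004-05-28 (when the fee estimate is provided) are 2004-06-17 and 2004-07-26 respectively; done 2004-07-18 — within the window.
Step 4 — 15 and 25 days from 2004-07-30 (end of the 12-day objection period, which began when the non-exempt records are produced on 2004-07-18) are 2004-08-14 and 2004-08-24 respectively; 2004-08-30 is 6 days past the end of the window.
No need to go further; step 4 was not satisfied.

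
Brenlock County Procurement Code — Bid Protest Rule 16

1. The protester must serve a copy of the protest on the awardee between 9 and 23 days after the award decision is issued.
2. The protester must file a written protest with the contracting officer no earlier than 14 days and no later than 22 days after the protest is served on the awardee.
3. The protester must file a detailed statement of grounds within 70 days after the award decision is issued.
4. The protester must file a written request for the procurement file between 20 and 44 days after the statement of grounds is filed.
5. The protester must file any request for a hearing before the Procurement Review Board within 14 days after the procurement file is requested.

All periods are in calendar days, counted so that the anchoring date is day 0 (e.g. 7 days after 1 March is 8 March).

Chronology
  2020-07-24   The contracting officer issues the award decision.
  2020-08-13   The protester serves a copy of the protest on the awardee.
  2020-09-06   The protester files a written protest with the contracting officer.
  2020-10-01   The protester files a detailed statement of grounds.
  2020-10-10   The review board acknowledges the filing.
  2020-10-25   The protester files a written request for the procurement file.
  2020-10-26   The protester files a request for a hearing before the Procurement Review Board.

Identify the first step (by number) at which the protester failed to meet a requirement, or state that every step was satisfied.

(1) the permitted window runs from 2020-07-24 + 9 = 2020-08-02 to 2020-07-24 + 23 = 2020-08-16; done 2020-08-13, which is between those dates.
(2) the permitted window runs from 2020-08-13 + 14 = 2020-08-27 to 2020-08-13 + 22 = 2020-09-04; done 2020-09-06 — 2 days after the window closed.

Step 2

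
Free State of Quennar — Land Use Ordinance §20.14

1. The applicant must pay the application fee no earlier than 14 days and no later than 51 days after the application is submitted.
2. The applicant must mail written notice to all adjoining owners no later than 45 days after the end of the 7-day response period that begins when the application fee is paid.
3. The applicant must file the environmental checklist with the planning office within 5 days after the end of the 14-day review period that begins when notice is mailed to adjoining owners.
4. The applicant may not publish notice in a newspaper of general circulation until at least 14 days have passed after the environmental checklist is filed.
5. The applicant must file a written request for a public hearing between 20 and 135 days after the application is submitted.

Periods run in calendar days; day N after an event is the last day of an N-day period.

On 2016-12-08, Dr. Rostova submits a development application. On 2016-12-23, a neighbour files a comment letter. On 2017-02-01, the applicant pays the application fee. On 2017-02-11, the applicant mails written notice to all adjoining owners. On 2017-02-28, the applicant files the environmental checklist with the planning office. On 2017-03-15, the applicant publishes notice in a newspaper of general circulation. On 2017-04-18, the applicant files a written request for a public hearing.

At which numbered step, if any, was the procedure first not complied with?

Step 1 — 14 and 51 days from 2016-12-08 (when the application is submitted) are 2016-12-22 and 2017-01-28 respectively; done 2017-02-01 — 4 days after the window closed.

Step 1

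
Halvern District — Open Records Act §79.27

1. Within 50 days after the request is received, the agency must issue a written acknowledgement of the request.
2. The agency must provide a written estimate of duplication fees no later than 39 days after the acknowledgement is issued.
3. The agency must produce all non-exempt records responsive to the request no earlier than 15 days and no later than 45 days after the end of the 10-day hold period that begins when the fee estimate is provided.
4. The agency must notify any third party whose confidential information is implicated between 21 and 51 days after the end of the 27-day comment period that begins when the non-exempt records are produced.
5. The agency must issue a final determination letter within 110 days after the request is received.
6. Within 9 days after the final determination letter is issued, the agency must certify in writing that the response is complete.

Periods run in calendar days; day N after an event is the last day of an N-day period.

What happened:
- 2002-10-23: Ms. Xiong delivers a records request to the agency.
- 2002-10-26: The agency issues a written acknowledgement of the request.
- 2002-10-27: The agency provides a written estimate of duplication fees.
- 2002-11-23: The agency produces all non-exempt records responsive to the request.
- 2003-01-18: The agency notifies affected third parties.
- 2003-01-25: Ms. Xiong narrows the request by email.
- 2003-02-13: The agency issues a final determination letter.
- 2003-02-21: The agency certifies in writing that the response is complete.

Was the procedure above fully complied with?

Step 1: 50 days after 2002-10-23 (when the request is received) is 2002-12-12; completed 2002-10-26, before the deadline.
Step 2: 39 days after 2002-10-26 (when the acknowledgement is issued) is 2002-12-04; 2002-10-27 is within that limit.
Step 3: the window is 15–45 days after 2002-11-06 (end of the 10-day hold period, which began when the fee estimate is provided on 2002-10-27), so 2002-11-21 through 2002-12-21; done 2002-11-23 — within the window.
Step 4: the window is 21–51 days after 2002-12-20 (end of the 27-day comment period, which began when the non-exempt records are produced on 2002-11-23), so 2003-01-10 through 2003-02-09; done 2003-01-18, which is between those dates.
Step 5: 110 days after 2002-10-23 (when the request is received) is 2003-02-10; not done until 2003-02-13, 3 days after the deadline.
No need to go further; step 5 was not satisfied.

No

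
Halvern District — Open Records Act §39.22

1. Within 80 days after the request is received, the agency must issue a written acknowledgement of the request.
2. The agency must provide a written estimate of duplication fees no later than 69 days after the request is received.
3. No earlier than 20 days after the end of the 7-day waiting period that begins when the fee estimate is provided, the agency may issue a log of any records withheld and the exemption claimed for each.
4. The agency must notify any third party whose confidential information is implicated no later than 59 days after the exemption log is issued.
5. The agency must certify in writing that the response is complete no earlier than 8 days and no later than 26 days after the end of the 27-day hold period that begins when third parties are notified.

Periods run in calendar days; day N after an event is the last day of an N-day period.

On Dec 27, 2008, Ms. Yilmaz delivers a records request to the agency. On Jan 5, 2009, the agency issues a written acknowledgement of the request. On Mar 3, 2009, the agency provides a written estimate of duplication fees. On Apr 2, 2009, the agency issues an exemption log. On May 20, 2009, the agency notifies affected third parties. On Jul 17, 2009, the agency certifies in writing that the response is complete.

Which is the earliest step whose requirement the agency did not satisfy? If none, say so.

Step 5

(1) due by Dec 27, 2008 + 80 days = Mar 17, 2009; completed Jan 5, 2009, before the deadline.
(2) due by Dec 27, 2008 + 69 days = Mar 6, 2009; completed Mar 3, 2009, before the deadline.
(3) permitted from Mar 10, 2009 + 20 days = Mar 30, 2009 onward; Apr 2, 2009 is on or after that date.
(4) due by Apr 2, 2009 + 59 days = May 31, 2009; done May 20, 2009 — timely.
(5) the permitted window runs from Jun 16, 2009 + 8 = Jun 24, 2009 to Jun 16, 2009 + 26 = Jul 12, 2009; Jul 17, 2009 is 5 days past the end of the window.
Later steps need not be reached.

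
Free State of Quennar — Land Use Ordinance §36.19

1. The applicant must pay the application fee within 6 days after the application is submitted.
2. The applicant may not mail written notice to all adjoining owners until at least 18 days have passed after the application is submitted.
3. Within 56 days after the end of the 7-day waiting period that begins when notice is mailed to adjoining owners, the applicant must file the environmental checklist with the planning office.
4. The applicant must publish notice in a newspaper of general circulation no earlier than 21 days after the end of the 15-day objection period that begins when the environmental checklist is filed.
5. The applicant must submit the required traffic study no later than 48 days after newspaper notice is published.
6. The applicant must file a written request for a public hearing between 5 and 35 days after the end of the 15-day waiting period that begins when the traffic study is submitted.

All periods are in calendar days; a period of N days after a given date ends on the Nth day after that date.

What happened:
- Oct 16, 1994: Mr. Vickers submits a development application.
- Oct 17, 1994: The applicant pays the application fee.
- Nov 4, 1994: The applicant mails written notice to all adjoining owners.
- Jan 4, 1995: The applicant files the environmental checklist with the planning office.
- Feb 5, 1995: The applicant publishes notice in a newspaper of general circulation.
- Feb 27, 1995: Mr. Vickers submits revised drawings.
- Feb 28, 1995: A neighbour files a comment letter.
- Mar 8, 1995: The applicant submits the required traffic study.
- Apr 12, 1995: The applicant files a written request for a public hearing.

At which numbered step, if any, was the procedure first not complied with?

Step 4

(1) due by Oct 16, 1994 + 6 days = Oct 22, 1994; completed Oct 17, 1994, before the deadline.
(2) permitted from Oct 16, 1994 + 18 days = Nov 3, 1994 onward; done Nov 4, 1994, after the minimum wait.
(3) due by Nov 11, 1994 + 56 days = Jan 6, 1995; done Jan 4, 1995 — timely.
(4) permitted from Jan 19, 1995 + 21 days = Feb 9, 1995 onward; done Feb 5, 1995 — 4 days too early.
The procedure was therefore not followed at step 4.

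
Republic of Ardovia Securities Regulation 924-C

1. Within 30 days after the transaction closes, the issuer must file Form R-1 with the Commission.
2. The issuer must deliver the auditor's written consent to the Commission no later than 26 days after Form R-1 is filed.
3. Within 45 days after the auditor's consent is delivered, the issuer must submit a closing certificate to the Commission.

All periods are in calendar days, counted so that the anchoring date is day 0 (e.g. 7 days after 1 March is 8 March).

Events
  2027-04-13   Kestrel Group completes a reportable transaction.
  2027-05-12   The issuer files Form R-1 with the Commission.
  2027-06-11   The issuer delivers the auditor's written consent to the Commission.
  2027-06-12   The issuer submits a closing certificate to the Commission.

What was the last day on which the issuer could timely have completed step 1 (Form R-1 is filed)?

2027-05-13

Step 1 runs from 2027-04-13, when the transaction closes. 30 days after 2027-04-13 is 2027-05-13.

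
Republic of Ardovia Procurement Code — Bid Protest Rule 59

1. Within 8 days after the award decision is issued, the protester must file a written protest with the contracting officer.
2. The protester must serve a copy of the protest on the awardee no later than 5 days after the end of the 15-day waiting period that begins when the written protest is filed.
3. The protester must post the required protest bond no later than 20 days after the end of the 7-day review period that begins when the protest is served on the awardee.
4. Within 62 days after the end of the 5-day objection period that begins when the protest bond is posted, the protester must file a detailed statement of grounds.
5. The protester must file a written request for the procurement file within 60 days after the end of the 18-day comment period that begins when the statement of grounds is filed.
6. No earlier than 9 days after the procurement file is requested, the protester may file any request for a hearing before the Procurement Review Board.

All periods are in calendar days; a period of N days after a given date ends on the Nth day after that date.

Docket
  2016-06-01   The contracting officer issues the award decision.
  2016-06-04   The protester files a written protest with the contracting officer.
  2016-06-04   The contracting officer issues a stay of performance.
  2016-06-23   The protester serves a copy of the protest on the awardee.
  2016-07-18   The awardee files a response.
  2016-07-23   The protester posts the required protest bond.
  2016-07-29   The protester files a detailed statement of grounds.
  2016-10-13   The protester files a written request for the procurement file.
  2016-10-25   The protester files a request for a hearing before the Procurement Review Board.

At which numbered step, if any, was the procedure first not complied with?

(1) due by 2016-06-01 + 8 days = 2016-06-09; done 2016-06-04 — timely.
(2) due by 2016-06-19 + 5 days = 2016-06-24; 2016-06-23 is within that limit.
(3) due by 2016-06-30 + 20 days = 2016-07-20; not done until 2016-07-23, 3 days after the deadline.

Step 3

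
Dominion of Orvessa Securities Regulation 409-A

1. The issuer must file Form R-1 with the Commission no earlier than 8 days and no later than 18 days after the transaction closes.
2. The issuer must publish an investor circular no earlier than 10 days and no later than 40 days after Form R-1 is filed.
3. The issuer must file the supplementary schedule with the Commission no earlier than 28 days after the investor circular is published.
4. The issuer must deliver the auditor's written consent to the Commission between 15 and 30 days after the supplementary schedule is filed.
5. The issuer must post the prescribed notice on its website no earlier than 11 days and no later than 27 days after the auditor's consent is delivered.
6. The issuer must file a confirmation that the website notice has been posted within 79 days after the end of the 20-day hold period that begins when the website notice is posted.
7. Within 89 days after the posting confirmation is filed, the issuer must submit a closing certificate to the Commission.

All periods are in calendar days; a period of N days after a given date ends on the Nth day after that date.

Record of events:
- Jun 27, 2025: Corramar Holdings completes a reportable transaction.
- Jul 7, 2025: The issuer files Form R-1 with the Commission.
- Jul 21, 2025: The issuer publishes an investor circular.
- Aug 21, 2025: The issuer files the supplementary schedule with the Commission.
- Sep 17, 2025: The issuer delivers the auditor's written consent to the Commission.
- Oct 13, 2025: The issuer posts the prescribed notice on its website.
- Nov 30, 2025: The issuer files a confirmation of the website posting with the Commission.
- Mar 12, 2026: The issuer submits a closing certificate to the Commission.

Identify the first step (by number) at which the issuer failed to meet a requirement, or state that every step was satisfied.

Step 1: the window is 8–18 days after Jun 27, 2025 (when the transaction closes), so Jul 5, 2025 through Jul 15, 2025; Jul 7, 2025 falls inside that range.
Step 2: the window is 10–40 days after Jul 7, 2025 (when Form R-1 is filed), so Jul 17, 2025 through Aug 16, 2025; done Jul 21, 2025 — within the window.
Step 3: the earliest permitted date is 28 days after Jul 21, 2025 (when the investor circular is published), i.e. Aug 18, 2025; done Aug 21, 2025, after the minimum wait.
Step 4: the window is 15–30 days after Aug 21, 2025 (when the supplementary schedule is filed), so Sep 5, 2025 through Sep 20, 2025; done Sep 17, 2025, which is between those dates.
Step 5: the window is 11–27 days after Sep 17, 2025 (when the auditor's consent is delivered), so Sep 28, 2025 through Oct 14, 2025; done Oct 13, 2025 — within the window.
Step 6: 79 days after Nov 2, 2025 (end of the 20-day hold period, which began when the website notice is posted on Oct 13, 2025) is Jan 20, 2026; done Nov 30, 2025 — timely.
Step 7: 89 days after Nov 30, 2025 (when the posting confirmation is filed) is Feb 27, 2026; Mar 12, 2026 misses that deadline by 13 days.

Step 7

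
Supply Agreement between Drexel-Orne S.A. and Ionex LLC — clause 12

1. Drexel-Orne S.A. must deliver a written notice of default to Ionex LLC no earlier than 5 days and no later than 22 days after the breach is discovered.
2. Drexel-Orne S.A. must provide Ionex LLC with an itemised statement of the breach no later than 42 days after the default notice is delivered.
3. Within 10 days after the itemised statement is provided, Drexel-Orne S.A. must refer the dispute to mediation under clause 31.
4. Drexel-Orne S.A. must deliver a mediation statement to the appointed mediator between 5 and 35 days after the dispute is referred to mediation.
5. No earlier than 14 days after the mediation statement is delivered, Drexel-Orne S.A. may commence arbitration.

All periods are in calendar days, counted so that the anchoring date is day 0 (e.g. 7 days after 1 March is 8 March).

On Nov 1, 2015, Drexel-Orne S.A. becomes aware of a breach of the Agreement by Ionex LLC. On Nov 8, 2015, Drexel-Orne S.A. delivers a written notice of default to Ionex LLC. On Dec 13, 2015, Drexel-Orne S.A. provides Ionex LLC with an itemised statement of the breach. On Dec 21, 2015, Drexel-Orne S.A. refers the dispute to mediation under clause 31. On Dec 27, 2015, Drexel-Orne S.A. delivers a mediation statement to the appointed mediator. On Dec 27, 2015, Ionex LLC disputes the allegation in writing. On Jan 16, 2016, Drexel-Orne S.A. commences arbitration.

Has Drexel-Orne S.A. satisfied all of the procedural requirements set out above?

Step 1 — 5 and 22 days from Nov 1, 2015 (when the breach is discovered) are Nov 6, 2015 and Nov 23, 2015 respectively; Nov 8, 2015 falls inside that range.
Step 2 — counting 42 days from Nov 8, 2015 (when the default notice is delivered) gives a deadline of Dec 20, 2015; Dec 13, 2015 is within that limit.
Step 3 — counting 10 days from Dec 13, 2015 (when the itemised statement is provided) gives a deadline of Dec 23, 2015; done Dec 21, 2015 — timely.
Step 4 — 5 and 35 days from Dec 21, 2015 (when the dispute is referred to mediation) are Dec 26, 2015 and Jan 25, 2016 respectively; done Dec 27, 2015 — within the window.
Step 5 — must wait 14 days from Dec 27, 2015 (when the mediation statement is delivered), so not before Jan 10, 2016; done Jan 16, 2016, after the minimum wait.

Yes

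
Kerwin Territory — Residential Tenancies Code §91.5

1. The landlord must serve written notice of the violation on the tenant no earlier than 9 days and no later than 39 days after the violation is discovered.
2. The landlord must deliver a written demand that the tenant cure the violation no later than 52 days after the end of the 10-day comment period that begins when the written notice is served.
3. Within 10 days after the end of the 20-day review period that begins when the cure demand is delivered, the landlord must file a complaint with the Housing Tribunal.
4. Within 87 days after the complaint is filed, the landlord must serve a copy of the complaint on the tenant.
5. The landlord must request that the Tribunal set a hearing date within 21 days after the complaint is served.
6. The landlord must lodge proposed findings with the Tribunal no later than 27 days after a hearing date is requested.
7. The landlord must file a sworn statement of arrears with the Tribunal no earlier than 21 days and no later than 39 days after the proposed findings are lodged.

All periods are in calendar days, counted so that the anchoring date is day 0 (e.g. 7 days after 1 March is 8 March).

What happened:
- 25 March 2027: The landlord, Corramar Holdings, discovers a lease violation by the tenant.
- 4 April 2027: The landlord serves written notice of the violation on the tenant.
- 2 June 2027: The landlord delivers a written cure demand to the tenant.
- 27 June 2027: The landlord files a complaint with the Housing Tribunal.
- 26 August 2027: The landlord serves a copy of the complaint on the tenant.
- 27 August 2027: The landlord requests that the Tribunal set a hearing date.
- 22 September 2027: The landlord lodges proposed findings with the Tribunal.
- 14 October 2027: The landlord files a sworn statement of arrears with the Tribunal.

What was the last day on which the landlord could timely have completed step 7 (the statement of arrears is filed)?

Step 7 runs from 22 September 2027, when the proposed findings are lodged. The window is 21–39 days after 22 September 2027; it closes on 31 October 2027.

31 October 2027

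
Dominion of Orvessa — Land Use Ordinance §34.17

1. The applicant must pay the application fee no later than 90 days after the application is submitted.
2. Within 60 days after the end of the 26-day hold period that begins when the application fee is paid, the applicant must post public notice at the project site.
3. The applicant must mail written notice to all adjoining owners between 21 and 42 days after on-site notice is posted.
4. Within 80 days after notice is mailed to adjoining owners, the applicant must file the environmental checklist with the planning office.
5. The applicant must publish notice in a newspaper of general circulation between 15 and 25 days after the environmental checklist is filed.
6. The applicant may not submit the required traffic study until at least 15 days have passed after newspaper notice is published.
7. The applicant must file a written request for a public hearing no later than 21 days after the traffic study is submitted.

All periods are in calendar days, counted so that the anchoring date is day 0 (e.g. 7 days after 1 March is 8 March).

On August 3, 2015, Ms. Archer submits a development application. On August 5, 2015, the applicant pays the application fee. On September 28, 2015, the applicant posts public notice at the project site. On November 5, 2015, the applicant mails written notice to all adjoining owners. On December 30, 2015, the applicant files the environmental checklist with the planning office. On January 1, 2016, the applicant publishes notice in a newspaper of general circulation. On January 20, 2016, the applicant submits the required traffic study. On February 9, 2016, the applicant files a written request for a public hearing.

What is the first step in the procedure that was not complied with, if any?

(1) due by August 3, 2015 + 90 days = November 1, 2015; August 5, 2015 is within that limit.
(2) due by August 31, 2015 + 60 days = October 30, 2015; done September 28, 2015 — timely.
(3) the permitted window runs from September 28, 2015 + 21 = October 19, 2015 to September 28, 2015 + 42 = November 9, 2015; done November 5, 2015, which is between those dates.
(4) due by November 5, 2015 + 80 days = January 24, 2016; December 30, 2015 is within that limit.
(5) the permitted window runs from December 30, 2015 + 15 = January 14, 2016 to December 30, 2015 + 25 = January 24, 2016; January 1, 2016 is 13 days too early.
That is the first point of non-compliance.

Step 5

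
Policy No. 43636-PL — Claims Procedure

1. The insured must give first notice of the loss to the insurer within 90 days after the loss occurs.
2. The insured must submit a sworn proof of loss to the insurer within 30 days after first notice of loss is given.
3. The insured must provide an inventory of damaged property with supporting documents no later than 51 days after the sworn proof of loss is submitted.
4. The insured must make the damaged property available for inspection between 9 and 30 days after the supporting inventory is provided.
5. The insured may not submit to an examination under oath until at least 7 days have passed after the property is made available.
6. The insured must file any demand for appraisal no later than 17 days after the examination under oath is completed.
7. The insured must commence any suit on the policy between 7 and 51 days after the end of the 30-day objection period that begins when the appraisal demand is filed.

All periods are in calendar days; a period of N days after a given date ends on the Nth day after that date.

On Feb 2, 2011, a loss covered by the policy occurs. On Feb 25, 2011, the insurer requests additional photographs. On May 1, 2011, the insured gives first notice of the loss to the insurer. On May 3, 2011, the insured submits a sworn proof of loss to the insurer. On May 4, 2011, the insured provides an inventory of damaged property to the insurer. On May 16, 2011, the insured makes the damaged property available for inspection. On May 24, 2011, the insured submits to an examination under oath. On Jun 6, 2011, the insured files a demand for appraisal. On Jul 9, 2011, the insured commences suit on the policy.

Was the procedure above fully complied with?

No

Step 1: 90 days after Feb 2, 2011 (when the loss occurs) is May 3, 2011; May 1, 2011 is within that limit.
Step 2: 30 days after May 1, 2011 (when first notice of loss is given) is May 31, 2011; May 3, 2011 is within that limit.
Step 3: 51 days after May 3, 2011 (when the sworn proof of loss is submitted) is Jun 23, 2011; completed May 4, 2011, before the deadline.
Step 4: the window is 9–30 days after May 4, 2011 (when the supporting inventory is provided), so May 13, 2011 through Jun 3, 2011; done May 16, 2011, which is between those dates.
Step 5: the earliest permitted date is 7 days after May 16, 2011 (when the property is made available), i.e. May 23, 2011; done May 24, 2011 — permitted.
Step 6: 17 days after May 24, 2011 (when the examination under oath is completed) is Jun 10, 2011; completed Jun 6, 2011, before the deadline.
Step 7: the window is 7–51 days after Jul 6, 2011 (end of the 30-day objection period, which began when the appraisal demand is filed on Jun 6, 2011), so Jul 13, 2011 through Aug 26, 2011; Jul 9, 2011 is 4 days too early.
No need to go further; step 7 was not satisfied.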